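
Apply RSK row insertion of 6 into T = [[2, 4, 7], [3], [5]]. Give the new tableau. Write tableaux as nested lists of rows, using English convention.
In row 1, 6 replaces 7 (the leftmost entry greater than 6); 7 is bumped to row 2. 7 is appended to row 2. The new tableau is [[2, 4, 6], [3, 7], [5]].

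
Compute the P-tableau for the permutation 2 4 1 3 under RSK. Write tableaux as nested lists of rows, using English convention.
P = [[1, 3], [2, 4]]

After inserting 2: P = [[2]].
After inserting 4: P = [[2, 4]].
After inserting 1: P = [[1, 4], [2]].
After inserting 3: P = [[1, 3], [2, 4]].

So P = [[1, 3], [2, 4]].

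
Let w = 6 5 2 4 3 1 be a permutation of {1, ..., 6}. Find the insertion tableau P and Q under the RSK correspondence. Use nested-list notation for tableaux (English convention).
Insert each entry of the permutation into P by Schensted row insertion, recording in Q the position of each new cell.

Insert 6: appended to row 1. P = [[6]].
Insert 5: 5 bumps 6 from row 1; 6 starts row 2. P = [[5], [6]].
Insert 2: 2 bumps 5 from row 1; 5 bumps 6 from row 2; 6 starts row 3. P = [[2], [5], [6]].
Insert 4: appended to row 1. P = [[2, 4], [5], [6]].
Insert 3: 3 bumps 4 from row 1; 4 bumps 5 from row 2; 5 bumps 6 from row 3; 6 starts row 4. P = [[2, 3], [4], [5], [6]].
Insert 1: 1 bumps 2 from row 1; 2 bumps 4 from row 2; 4 bumps 5 from row 3; 5 bumps 6 from row 4; 6 starts row 5. P = [[1, 3], [2], [4], [5], [6]].

So P = [[1, 3], [2], [4], [5], [6]], Q = [[1, 4], [2], [3], [5], [6]].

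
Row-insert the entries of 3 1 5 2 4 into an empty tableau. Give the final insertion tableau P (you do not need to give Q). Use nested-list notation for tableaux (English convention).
P = [[1, 2, 4], [3, 5]]

Insert 3: appended to row 1. P = [[3]].
Insert 1: 1 bumps 3 from row 1; 3 starts row 2. P = [[1], [3]].
Insert 5: appended to row 1. P = [[1, 5], [3]].
Insert 2: 2 bumps 5 from row 1; 5 appends to row 2. P = [[1, 2], [3, 5]].
Insert 4: appended to row 1. P = [[1, 2, 4], [3, 5]].

So P = [[1, 2, 4], [3, 5]].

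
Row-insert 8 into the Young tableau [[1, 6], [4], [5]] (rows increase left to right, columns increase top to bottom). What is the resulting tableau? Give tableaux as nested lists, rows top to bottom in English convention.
[[1, 6, 8], [4], [5]]

8 is larger than every entry of row 1, so it is appended to row 1. The new tableau is [[1, 6, 8], [4], [5]].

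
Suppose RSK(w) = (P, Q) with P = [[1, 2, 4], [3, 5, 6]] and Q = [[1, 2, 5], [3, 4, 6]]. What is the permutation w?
3 5 1 2 6 4

Reverse the RSK construction: for i from n down to 1, find the cell of Q containing i, remove the entry at that cell from P, and reverse-bump it up through P; the value ejected from row 1 is w(i).

Step i=6: Q has 6 at row 2, column 3; remove 6 from row 2 of P and reverse-bump: 6 enters row 1 and ejects 4. So w(6) = 4. P is now [[1, 2, 6], [3, 5]].
Step i=5: Q has 5 at row 1, column 3; remove that cell from P, ejecting 6. So w(5) = 6. P is now [[1, 2], [3, 5]].
Step i=4: Q has 4 at row 2, column 2; remove 5 from row 2 of P and reverse-bump: 5 enters row 1 and ejects 2. So w(4) = 2. P is now [[1, 5], [3]].
Step i=3: Q has 3 at row 2, column 1; remove 3 from row 2 of P and reverse-bump: 3 enters row 1 and ejects 1. So w(3) = 1. P is now [[3, 5]].
Step i=2: Q has 2 at row 1, column 2; remove that cell from P, ejecting 5. So w(2) = 5. P is now [[3]].
Step i=1: Q has 1 at row 1, column 1; remove that cell from P, ejecting 3. So w(1) = 3. P is now [].

So w = 3 5 1 2 6 4.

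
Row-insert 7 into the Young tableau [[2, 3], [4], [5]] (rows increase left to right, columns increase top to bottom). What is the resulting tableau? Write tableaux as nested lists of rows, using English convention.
7 is larger than every entry of row 1, so it is appended to row 1. The new tableau is [[2, 3, 7], [4], [5]].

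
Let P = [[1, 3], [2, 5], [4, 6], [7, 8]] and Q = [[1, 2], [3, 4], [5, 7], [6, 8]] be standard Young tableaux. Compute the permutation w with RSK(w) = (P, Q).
7 8 4 6 2 1 5 3

Reverse the RSK construction: for i from n down to 1, find the cell of Q containing i, remove the entry at that cell from P, and reverse-bump it up through P; the value ejected from row 1 is w(i).

Step i=8: Q has 8 at row 4, column 2; remove 8 from row 4 of P and reverse-bump: 8 enters row 3 and ejects 6; 6 enters row 2 and ejects 5; 5 enters row 1 and ejects 3. So w(8) = 3. P is now [[1, 5], [2, 6], [4, 8], [7]].
Step i=7: Q has 7 at row 3, column 2; remove 8 from row 3 of P and reverse-bump: 8 enters row 2 and ejects 6; 6 enters row 1 and ejects 5. So w(7) = 5. P is now [[1, 6], [2, 8], [4], [7]].
Step i=6: Q has 6 at row 4, column 1; remove 7 from row 4 of P and reverse-bump: 7 enters row 3 and ejects 4; 4 enters row 2 and ejects 2; 2 enters row 1 and ejects 1. So w(6) = 1. P is now [[2, 6], [4, 8], [7]].
Step i=5: Q has 5 at row 3, column 1; remove 7 from row 3 of P and reverse-bump: 7 enters row 2 and ejects 4; 4 enters row 1 and ejects 2. So w(5) = 2. P is now [[4, 6], [7, 8]].
Step i=4: Q has 4 at row 2, column 2; remove 8 from row 2 of P and reverse-bump: 8 enters row 1 and ejects 6. So w(4) = 6. P is now [[4, 8], [7]].
Step i=3: Q has 3 at row 2, column 1; remove 7 from row 2 of P and reverse-bump: 7 enters row 1 and ejects 4. So w(3) = 4. P is now [[7, 8]].
Step i=2: Q has 2 at row 1, column 2; remove that cell from P, ejecting 8. So w(2) = 8. P is now [[7]].
Step i=1: Q has 1 at row 1, column 1; remove that cell from P, ejecting 7. So w(1) = 7. P is now [].

So w = 7 8 4 6 2 1 5 3.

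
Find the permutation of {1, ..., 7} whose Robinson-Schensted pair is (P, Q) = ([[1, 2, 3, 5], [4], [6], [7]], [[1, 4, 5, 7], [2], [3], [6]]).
Reverse the RSK construction: for i from n down to 1, find the cell of Q containing i, remove the entry at that cell from P, and reverse-bump it up through P; the value ejected from row 1 is w(i).

Step i=7: Q has 7 at row 1, column 4; remove that cell from P, ejecting 5. So w(7) = 5. P is now [[1, 2, 3], [4], [6], [7]].
Step i=6: Q has 6 at row 4, column 1; remove 7 from row 4 of P and reverse-bump: 7 enters row 3 and ejects 6; 6 enters row 2 and ejects 4; 4 enters row 1 and ejects 3. So w(6) = 3. P is now [[1, 2, 4], [6], [7]].
Step i=5: Q has 5 at row 1, column 3; remove that cell from P, ejecting 4. So w(5) = 4. P is now [[1, 2], [6], [7]].
Step i=4: Q has 4 at row 1, column 2; remove that cell from P, ejecting 2. So w(4) = 2. P is now [[1], [6], [7]].
Step i=3: Q has 3 at row 3, column 1; remove 7 from row 3 of P and reverse-bump: 7 enters row 2 and ejects 6; 6 enters row 1 and ejects 1. So w(3) = 1. P is now [[6], [7]].
Step i=2: Q has 2 at row 2, column 1; remove 7 from row 2 of P and reverse-bump: 7 enters row 1 and ejects 6. So w(2) = 6. P is now [[7]].
Step i=1: Q has 1 at row 1, column 1; remove that cell from P, ejecting 7. So w(1) = 7. P is now [].

So w = 7 6 1 2 4 3 5.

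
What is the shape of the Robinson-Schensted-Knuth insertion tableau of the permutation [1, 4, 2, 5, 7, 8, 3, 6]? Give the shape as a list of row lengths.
[5, 3]

Row-insert each entry into an empty tableau.

After inserting 1: P = [[1]].
After inserting 4: P = [[1, 4]].
After inserting 2: P = [[1, 2], [4]].
After inserting 5: P = [[1, 2, 5], [4]].
After inserting 7: P = [[1, 2, 5, 7], [4]].
After inserting 8: P = [[1, 2, 5, 7, 8], [4]].
After inserting 3: P = [[1, 2, 3, 7, 8], [4, 5]].
After inserting 6: P = [[1, 2, 3, 6, 8], [4, 5, 7]].

The final insertion tableau P = [[1, 2, 3, 6, 8], [4, 5, 7]] has shape [5, 3].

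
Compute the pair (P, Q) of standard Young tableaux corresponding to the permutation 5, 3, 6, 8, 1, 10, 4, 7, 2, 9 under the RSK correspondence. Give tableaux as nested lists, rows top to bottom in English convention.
Insert each entry of the permutation into P by Schensted row insertion, recording in Q the position of each new cell.

Insert 5: appended to row 1. P = [[5]].
Insert 3: 3 bumps 5 from row 1; 5 starts row 2. P = [[3], [5]].
Insert 6: appended to row 1. P = [[3, 6], [5]].
Insert 8: appended to row 1. P = [[3, 6, 8], [5]].
Insert 1: 1 bumps 3 from row 1; 3 bumps 5 from row 2; 5 starts row 3. P = [[1, 6, 8], [3], [5]].
Insert 10: appended to row 1. P = [[1, 6, 8, 10], [3], [5]].
Insert 4: 4 bumps 6 from row 1; 6 appends to row 2. P = [[1, 4, 8, 10], [3, 6], [5]].
Insert 7: 7 bumps 8 from row 1; 8 appends to row 2. P = [[1, 4, 7, 10], [3, 6, 8], [5]].
Insert 2: 2 bumps 4 from row 1; 4 bumps 6 from row 2; 6 appends to row 3. P = [[1, 2, 7, 10], [3, 4, 8], [5, 6]].
Insert 9: 9 bumps 10 from row 1; 10 appends to row 2. P = [[1, 2, 7, 9], [3, 4, 8, 10], [5, 6]].

So P = [[1, 2, 7, 9], [3, 4, 8, 10], [5, 6]], Q = [[1, 3, 4, 6], [2, 7, 8, 10], [5, 9]].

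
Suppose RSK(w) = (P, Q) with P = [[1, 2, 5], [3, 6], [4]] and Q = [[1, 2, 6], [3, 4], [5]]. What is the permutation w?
4 6 1 3 2 5

Reverse RSK: for i = n, n-1, ..., 1, locate i in Q, remove the corresponding corner cell from P, and reverse-bump its entry up through P; the value ejected from row 1 is w(i).

So w = 4 6 1 3 2 5.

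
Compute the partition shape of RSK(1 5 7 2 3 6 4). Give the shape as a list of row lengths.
Row-insert each entry into an empty tableau.

After inserting 1: P = [[1]].
After inserting 5: P = [[1, 5]].
After inserting 7: P = [[1, 5, 7]].
After inserting 2: P = [[1, 2, 7], [5]].
After inserting 3: P = [[1, 2, 3], [5, 7]].
After inserting 6: P = [[1, 2, 3, 6], [5, 7]].
After inserting 4: P = [[1, 2, 3, 4], [5, 6], [7]].

The final insertion tableau P = [[1, 2, 3, 4], [5, 6], [7]] has shape [4, 2, 1].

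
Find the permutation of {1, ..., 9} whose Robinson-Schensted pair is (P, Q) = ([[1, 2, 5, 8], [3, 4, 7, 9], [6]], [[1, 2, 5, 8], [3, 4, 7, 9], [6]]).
3 6 1 4 7 2 5 9 8

Reverse the RSK construction: for i from n down to 1, find the cell of Q containing i, remove the entry at that cell from P, and reverse-bump it up through P; the value ejected from row 1 is w(i).

Step i=9: Q has 9 at row 2, column 4; remove 9 from row 2 of P and reverse-bump: 9 enters row 1 and ejects 8. So w(9) = 8. P is now [[1, 2, 5, 9], [3, 4, 7], [6]].
Step i=8: Q has 8 at row 1, column 4; remove that cell from P, ejecting 9. So w(8) = 9. P is now [[1, 2, 5], [3, 4, 7], [6]].
Step i=7: Q has 7 at row 2, column 3; remove 7 from row 2 of P and reverse-bump: 7 enters row 1 and ejects 5. So w(7) = 5. P is now [[1, 2, 7], [3, 4], [6]].
Step i=6: Q has 6 at row 3, column 1; remove 6 from row 3 of P and reverse-bump: 6 enters row 2 and ejects 4; 4 enters row 1 and ejects 2. So w(6) = 2. P is now [[1, 4, 7], [3, 6]].
Step i=5: Q has 5 at row 1, column 3; remove that cell from P, ejecting 7. So w(5) = 7. P is now [[1, 4], [3, 6]].
Step i=4: Q has 4 at row 2, column 2; remove 6 from row 2 of P and reverse-bump: 6 enters row 1 and ejects 4. So w(4) = 4. P is now [[1, 6], [3]].
Step i=3: Q has 3 at row 2, column 1; remove 3 from row 2 of P and reverse-bump: 3 enters row 1 and ejects 1. So w(3) = 1. P is now [[3, 6]].
Step i=2: Q has 2 at row 1, column 2; remove that cell from P, ejecting 6. So w(2) = 6. P is now [[3]].
Step i=1: Q has 1 at row 1, column 1; remove that cell from P, ejecting 3. So w(1) = 3. P is now [].

So w = 3 6 1 4 7 2 5 9 8.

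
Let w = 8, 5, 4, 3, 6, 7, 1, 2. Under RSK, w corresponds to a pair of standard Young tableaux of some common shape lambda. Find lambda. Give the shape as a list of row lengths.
Row-insert each entry into an empty tableau.

After inserting 8: P = [[8]].
After inserting 5: P = [[5], [8]].
After inserting 4: P = [[4], [5], [8]].
After inserting 3: P = [[3], [4], [5], [8]].
After inserting 6: P = [[3, 6], [4], [5], [8]].
After inserting 7: P = [[3, 6, 7], [4], [5], [8]].
After inserting 1: P = [[1, 6, 7], [3], [4], [5], [8]].
After inserting 2: P = [[1, 2, 7], [3, 6], [4], [5], [8]].

The final insertion tableau P = [[1, 2, 7], [3, 6], [4], [5], [8]] has shape [3, 2, 1, 1, 1].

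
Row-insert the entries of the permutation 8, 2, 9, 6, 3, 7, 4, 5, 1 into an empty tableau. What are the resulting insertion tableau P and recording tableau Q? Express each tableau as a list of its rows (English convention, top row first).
Insert each entry of the permutation into P by Schensted row insertion, recording in Q the position of each new cell.

Insert 8: appended to row 1. P = [[8]], Q = [[1]].
Insert 2: 2 bumps 8 from row 1; 8 starts row 2. P = [[2], [8]], Q = [[1], [2]].
Insert 9: appended to row 1. P = [[2, 9], [8]], Q = [[1, 3], [2]].
Insert 6: 6 bumps 9 from row 1; 9 appends to row 2. P = [[2, 6], [8, 9]], Q = [[1, 3], [2, 4]].
Insert 3: 3 bumps 6 from row 1; 6 bumps 8 from row 2; 8 starts row 3. P = [[2, 3], [6, 9], [8]], Q = [[1, 3], [2, 4], [5]].
Insert 7: appended to row 1. P = [[2, 3, 7], [6, 9], [8]], Q = [[1, 3, 6], [2, 4], [5]].
Insert 4: 4 bumps 7 from row 1; 7 bumps 9 from row 2; 9 appends to row 3. P = [[2, 3, 4], [6, 7], [8, 9]], Q = [[1, 3, 6], [2, 4], [5, 7]].
Insert 5: appended to row 1. P = [[2, 3, 4, 5], [6, 7], [8, 9]], Q = [[1, 3, 6, 8], [2, 4], [5, 7]].
Insert 1: 1 bumps 2 from row 1; 2 bumps 6 from row 2; 6 bumps 8 from row 3; 8 starts row 4. P = [[1, 3, 4, 5], [2, 7], [6, 9], [8]], Q = [[1, 3, 6, 8], [2, 4], [5, 7], [9]].

So P = [[1, 3, 4, 5], [2, 7], [6, 9], [8]], Q = [[1, 3, 6, 8], [2, 4], [5, 7], [9]].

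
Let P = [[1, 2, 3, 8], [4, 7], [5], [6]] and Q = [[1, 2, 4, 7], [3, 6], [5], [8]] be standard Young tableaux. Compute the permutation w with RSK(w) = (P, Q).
Reverse RSK: for i = n, n-1, ..., 1, locate i in Q, remove the corresponding corner cell from P, and reverse-bump its entry up through P; the value ejected from row 1 is w(i).

So w = 1 6 5 7 2 4 8 3.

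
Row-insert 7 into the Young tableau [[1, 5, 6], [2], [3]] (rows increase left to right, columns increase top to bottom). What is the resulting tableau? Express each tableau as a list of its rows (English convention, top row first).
[[1, 5, 6, 7], [2], [3]]

7 is larger than every entry of row 1, so it is appended to row 1. The new tableau is [[1, 5, 6, 7], [2], [3]].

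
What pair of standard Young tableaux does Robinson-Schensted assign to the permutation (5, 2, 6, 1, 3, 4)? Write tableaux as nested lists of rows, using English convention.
Insert each entry of the permutation into P by Schensted row insertion, recording in Q the position of each new cell.

Insert 5: appended to row 1. P = [[5]], Q = [[1]].
Insert 2: 2 bumps 5 from row 1; 5 starts row 2. P = [[2], [5]], Q = [[1], [2]].
Insert 6: appended to row 1. P = [[2, 6], [5]], Q = [[1, 3], [2]].
Insert 1: 1 bumps 2 from row 1; 2 bumps 5 from row 2; 5 starts row 3. P = [[1, 6], [2], [5]], Q = [[1, 3], [2], [4]].
Insert 3: 3 bumps 6 from row 1; 6 appends to row 2. P = [[1, 3], [2, 6], [5]], Q = [[1, 3], [2, 5], [4]].
Insert 4: appended to row 1. P = [[1, 3, 4], [2, 6], [5]], Q = [[1, 3, 6], [2, 5], [4]].

So P = [[1, 3, 4], [2, 6], [5]], Q = [[1, 3, 6], [2, 5], [4]].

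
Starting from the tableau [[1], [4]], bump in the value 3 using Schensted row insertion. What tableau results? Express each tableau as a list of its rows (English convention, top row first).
3 is larger than every entry of row 1, so it is appended to row 1. The new tableau is [[1, 3], [4]].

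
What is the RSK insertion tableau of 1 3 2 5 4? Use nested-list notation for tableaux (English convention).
P = [[1, 2, 4], [3, 5]]

Insert 1: appended to row 1. P = [[1]].
Insert 3: appended to row 1. P = [[1, 3]].
Insert 2: 2 bumps 3 from row 1; 3 starts row 2. P = [[1, 2], [3]].
Insert 5: appended to row 1. P = [[1, 2, 5], [3]].
Insert 4: 4 bumps 5 from row 1; 5 appends to row 2. P = [[1, 2, 4], [3, 5]].

So P = [[1, 2, 4], [3, 5]].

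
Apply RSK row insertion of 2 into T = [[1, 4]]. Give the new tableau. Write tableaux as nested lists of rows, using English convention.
In row 1, 2 replaces 4 (the leftmost entry greater than 2); 4 is bumped to row 2. 4 starts a new row 2. The new tableau is [[1, 2], [4]].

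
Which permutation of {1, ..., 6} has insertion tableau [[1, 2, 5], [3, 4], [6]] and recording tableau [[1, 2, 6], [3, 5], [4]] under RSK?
Reverse the RSK construction: for i from n down to 1, find the cell of Q containing i, remove the entry at that cell from P, and reverse-bump it up through P; the value ejected from row 1 is w(i).

Step i=6: Q has 6 at row 1, column 3; remove that cell from P, ejecting 5. So w(6) = 5. P is now [[1, 2], [3, 4], [6]].
Step i=5: Q has 5 at row 2, column 2; remove 4 from row 2 of P and reverse-bump: 4 enters row 1 and ejects 2. So w(5) = 2. P is now [[1, 4], [3], [6]].
Step i=4: Q has 4 at row 3, column 1; remove 6 from row 3 of P and reverse-bump: 6 enters row 2 and ejects 3; 3 enters row 1 and ejects 1. So w(4) = 1. P is now [[3, 4], [6]].
Step i=3: Q has 3 at row 2, column 1; remove 6 from row 2 of P and reverse-bump: 6 enters row 1 and ejects 4. So w(3) = 4. P is now [[3, 6]].
Step i=2: Q has 2 at row 1, column 2; remove that cell from P, ejecting 6. So w(2) = 6. P is now [[3]].
Step i=1: Q has 1 at row 1, column 1; remove that cell from P, ejecting 3. So w(1) = 3. P is now [].

So w = 3 6 4 1 2 5.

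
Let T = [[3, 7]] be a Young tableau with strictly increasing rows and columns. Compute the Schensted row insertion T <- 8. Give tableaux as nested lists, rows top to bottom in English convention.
8 is larger than every entry of row 1, so it is appended to row 1. The new tableau is [[3, 7, 8]].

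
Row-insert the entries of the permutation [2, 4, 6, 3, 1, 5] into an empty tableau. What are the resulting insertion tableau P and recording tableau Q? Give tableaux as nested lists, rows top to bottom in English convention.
Insert each entry of the permutation into P by Schensted row insertion, recording in Q the position of each new cell.

Insert 2: appended to row 1. P = [[2]], Q = [[1]].
Insert 4: appended to row 1. P = [[2, 4]], Q = [[1, 2]].
Insert 6: appended to row 1. P = [[2, 4, 6]], Q = [[1, 2, 3]].
Insert 3: 3 bumps 4 from row 1; 4 starts row 2. P = [[2, 3, 6], [4]], Q = [[1, 2, 3], [4]].
Insert 1: 1 bumps 2 from row 1; 2 bumps 4 from row 2; 4 starts row 3. P = [[1, 3, 6], [2], [4]], Q = [[1, 2, 3], [4], [5]].
Insert 5: 5 bumps 6 from row 1; 6 appends to row 2. P = [[1, 3, 5], [2, 6], [4]], Q = [[1, 2, 3], [4, 6], [5]].

So P = [[1, 3, 5], [2, 6], [4]], Q = [[1, 2, 3], [4, 6], [5]].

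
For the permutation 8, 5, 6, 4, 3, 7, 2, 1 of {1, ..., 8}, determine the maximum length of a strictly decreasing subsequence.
6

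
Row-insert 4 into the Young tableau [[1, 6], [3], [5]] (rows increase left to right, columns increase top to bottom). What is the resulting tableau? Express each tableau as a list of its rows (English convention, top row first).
[[1, 4], [3, 6], [5]]

In row 1, 4 replaces 6 (the leftmost entry greater than 4); 6 is bumped to row 2. 6 is appended to row 2. The new tableau is [[1, 4], [3, 6], [5]].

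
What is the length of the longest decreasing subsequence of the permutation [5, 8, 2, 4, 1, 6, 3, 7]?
3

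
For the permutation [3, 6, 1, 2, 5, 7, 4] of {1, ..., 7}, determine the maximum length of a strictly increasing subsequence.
4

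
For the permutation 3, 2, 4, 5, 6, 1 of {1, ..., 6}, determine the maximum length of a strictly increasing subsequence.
4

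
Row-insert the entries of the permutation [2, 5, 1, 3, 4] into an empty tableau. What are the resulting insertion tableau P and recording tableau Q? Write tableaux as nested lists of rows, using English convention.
Insert each entry of the permutation into P by Schensted row insertion, recording in Q the position of each new cell.

Insert 2: appended to row 1. P = [[2]], Q = [[1]].
Insert 5: appended to row 1. P = [[2, 5]], Q = [[1, 2]].
Insert 1: 1 bumps 2 from row 1; 2 starts row 2. P = [[1, 5], [2]], Q = [[1, 2], [3]].
Insert 3: 3 bumps 5 from row 1; 5 appends to row 2. P = [[1, 3], [2, 5]], Q = [[1, 2], [3, 4]].
Insert 4: appended to row 1. P = [[1, 3, 4], [2, 5]], Q = [[1, 2, 5], [3, 4]].

So P = [[1, 3, 4], [2, 5]], Q = [[1, 2, 5], [3, 4]].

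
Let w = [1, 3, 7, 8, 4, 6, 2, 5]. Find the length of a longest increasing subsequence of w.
4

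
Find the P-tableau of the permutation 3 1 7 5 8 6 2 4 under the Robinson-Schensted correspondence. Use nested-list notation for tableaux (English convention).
P = [[1, 2, 4], [3, 5, 6], [7, 8]]

Insert 3: appended to row 1. P = [[3]].
Insert 1: 1 bumps 3 from row 1; 3 starts row 2. P = [[1], [3]].
Insert 7: appended to row 1. P = [[1, 7], [3]].
Insert 5: 5 bumps 7 from row 1; 7 appends to row 2. P = [[1, 5], [3, 7]].
Insert 8: appended to row 1. P = [[1, 5, 8], [3, 7]].
Insert 6: 6 bumps 8 from row 1; 8 appends to row 2. P = [[1, 5, 6], [3, 7, 8]].
Insert 2: 2 bumps 5 from row 1; 5 bumps 7 from row 2; 7 starts row 3. P = [[1, 2, 6], [3, 5, 8], [7]].
Insert 4: 4 bumps 6 from row 1; 6 bumps 8 from row 2; 8 appends to row 3. P = [[1, 2, 4], [3, 5, 6], [7, 8]].

So P = [[1, 2, 4], [3, 5, 6], [7, 8]].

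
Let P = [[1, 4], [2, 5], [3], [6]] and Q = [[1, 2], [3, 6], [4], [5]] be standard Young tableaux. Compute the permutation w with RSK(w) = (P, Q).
Reverse the RSK construction: for i from n down to 1, find the cell of Q containing i, remove the entry at that cell from P, and reverse-bump it up through P; the value ejected from row 1 is w(i).

Step i=6: Q has 6 at row 2, column 2; remove 5 from row 2 of P and reverse-bump: 5 enters row 1 and ejects 4. So w(6) = 4. P is now [[1, 5], [2], [3], [6]].
Step i=5: Q has 5 at row 4, column 1; remove 6 from row 4 of P and reverse-bump: 6 enters row 3 and ejects 3; 3 enters row 2 and ejects 2; 2 enters row 1 and ejects 1. So w(5) = 1. P is now [[2, 5], [3], [6]].
Step i=4: Q has 4 at row 3, column 1; remove 6 from row 3 of P and reverse-bump: 6 enters row 2 and ejects 3; 3 enters row 1 and ejects 2. So w(4) = 2. P is now [[3, 5], [6]].
Step i=3: Q has 3 at row 2, column 1; remove 6 from row 2 of P and reverse-bump: 6 enters row 1 and ejects 5. So w(3) = 5. P is now [[3, 6]].
Step i=2: Q has 2 at row 1, column 2; remove that cell from P, ejecting 6. So w(2) = 6. P is now [[3]].
Step i=1: Q has 1 at row 1, column 1; remove that cell from P, ejecting 3. So w(1) = 3. P is now [].

So w = 3 6 5 2 1 4.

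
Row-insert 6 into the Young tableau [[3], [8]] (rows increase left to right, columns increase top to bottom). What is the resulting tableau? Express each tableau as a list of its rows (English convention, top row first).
6 is larger than every entry of row 1, so it is appended to row 1. The new tableau is [[3, 6], [8]].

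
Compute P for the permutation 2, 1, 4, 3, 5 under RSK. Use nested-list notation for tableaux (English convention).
Insert 2: appended to row 1. P = [[2]].
Insert 1: 1 bumps 2 from row 1; 2 starts row 2. P = [[1], [2]].
Insert 4: appended to row 1. P = [[1, 4], [2]].
Insert 3: 3 bumps 4 from row 1; 4 appends to row 2. P = [[1, 3], [2, 4]].
Insert 5: appended to row 1. P = [[1, 3, 5], [2, 4]].

So P = [[1, 3, 5], [2, 4]].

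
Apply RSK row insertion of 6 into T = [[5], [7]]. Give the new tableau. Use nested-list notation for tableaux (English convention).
6 is larger than every entry of row 1, so it is appended to row 1. The new tableau is [[5, 6], [7]].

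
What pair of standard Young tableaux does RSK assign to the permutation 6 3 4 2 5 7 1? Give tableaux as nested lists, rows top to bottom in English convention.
Insert each entry of the permutation into P by Schensted row insertion, recording in Q the position of each new cell.

Insert 6: appended to row 1. P = [[6]], Q = [[1]].
Insert 3: 3 bumps 6 from row 1; 6 starts row 2. P = [[3], [6]], Q = [[1], [2]].
Insert 4: appended to row 1. P = [[3, 4], [6]], Q = [[1, 3], [2]].
Insert 2: 2 bumps 3 from row 1; 3 bumps 6 from row 2; 6 starts row 3. P = [[2, 4], [3], [6]], Q = [[1, 3], [2], [4]].
Insert 5: appended to row 1. P = [[2, 4, 5], [3], [6]], Q = [[1, 3, 5], [2], [4]].
Insert 7: appended to row 1. P = [[2, 4, 5, 7], [3], [6]], Q = [[1, 3, 5, 6], [2], [4]].
Insert 1: 1 bumps 2 from row 1; 2 bumps 3 from row 2; 3 bumps 6 from row 3; 6 starts row 4. P = [[1, 4, 5, 7], [2], [3], [6]], Q = [[1, 3, 5, 6], [2], [4], [7]].

So P = [[1, 4, 5, 7], [2], [3], [6]], Q = [[1, 3, 5, 6], [2], [4], [7]].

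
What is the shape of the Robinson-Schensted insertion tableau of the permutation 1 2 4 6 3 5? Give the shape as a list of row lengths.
Row-insert each entry into an empty tableau.

After inserting 1: P = [[1]].
After inserting 2: P = [[1, 2]].
After inserting 4: P = [[1, 2, 4]].
After inserting 6: P = [[1, 2, 4, 6]].
After inserting 3: P = [[1, 2, 3, 6], [4]].
After inserting 5: P = [[1, 2, 3, 5], [4, 6]].

The final insertion tableau P = [[1, 2, 3, 5], [4, 6]] has shape [4, 2].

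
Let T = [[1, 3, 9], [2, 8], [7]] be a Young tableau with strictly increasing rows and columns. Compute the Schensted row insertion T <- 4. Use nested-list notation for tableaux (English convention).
In row 1, 4 replaces 9 (the leftmost entry greater than 4); 9 is bumped to row 2. 9 is appended to row 2. The new tableau is [[1, 3, 4], [2, 8, 9], [7]].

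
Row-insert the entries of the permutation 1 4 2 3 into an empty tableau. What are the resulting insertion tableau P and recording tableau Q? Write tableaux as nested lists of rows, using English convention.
Insert each entry of the permutation into P by Schensted row insertion, recording in Q the position of each new cell.

Insert 1: appended to row 1. P = [[1]].
Insert 4: appended to row 1. P = [[1, 4]].
Insert 2: 2 bumps 4 from row 1; 4 starts row 2. P = [[1, 2], [4]].
Insert 3: appended to row 1. P = [[1, 2, 3], [4]].

So P = [[1, 2, 3], [4]], Q = [[1, 2, 4], [3]].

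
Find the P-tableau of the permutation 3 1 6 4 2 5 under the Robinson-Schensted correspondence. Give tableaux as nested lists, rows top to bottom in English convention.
Insert 3: appended to row 1. P = [[3]].
Insert 1: 1 bumps 3 from row 1; 3 starts row 2. P = [[1], [3]].
Insert 6: appended to row 1. P = [[1, 6], [3]].
Insert 4: 4 bumps 6 from row 1; 6 appends to row 2. P = [[1, 4], [3, 6]].
Insert 2: 2 bumps 4 from row 1; 4 bumps 6 from row 2; 6 starts row 3. P = [[1, 2], [3, 4], [6]].
Insert 5: appended to row 1. P = [[1, 2, 5], [3, 4], [6]].

So P = [[1, 2, 5], [3, 4], [6]].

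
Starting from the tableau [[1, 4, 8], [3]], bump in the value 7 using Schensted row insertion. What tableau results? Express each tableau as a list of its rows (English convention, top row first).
In row 1, 7 replaces 8 (the leftmost entry greater than 7); 8 is bumped to row 2. 8 is appended to row 2. The new tableau is [[1, 4, 7], [3, 8]].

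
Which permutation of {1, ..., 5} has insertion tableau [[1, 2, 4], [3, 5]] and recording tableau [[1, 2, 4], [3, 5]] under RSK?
Reverse RSK: for i = n, n-1, ..., 1, locate i in Q, remove the corresponding corner cell from P, and reverse-bump its entry up through P; the value ejected from row 1 is w(i).

So w = 1 3 2 5 4.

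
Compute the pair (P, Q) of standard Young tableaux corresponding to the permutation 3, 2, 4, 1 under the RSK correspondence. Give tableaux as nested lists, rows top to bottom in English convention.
Insert each entry of the permutation into P by Schensted row insertion, recording in Q the position of each new cell.

After inserting 3: P = [[3]].
After inserting 2: P = [[2], [3]].
After inserting 4: P = [[2, 4], [3]].
After inserting 1: P = [[1, 4], [2], [3]].

So P = [[1, 4], [2], [3]], Q = [[1, 3], [2], [4]].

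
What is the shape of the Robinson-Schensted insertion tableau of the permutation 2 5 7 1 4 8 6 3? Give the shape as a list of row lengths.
Row-insert each entry into an empty tableau.

After inserting 2: P = [[2]].
After inserting 5: P = [[2, 5]].
After inserting 7: P = [[2, 5, 7]].
After inserting 1: P = [[1, 5, 7], [2]].
After inserting 4: P = [[1, 4, 7], [2, 5]].
After inserting 8: P = [[1, 4, 7, 8], [2, 5]].
After inserting 6: P = [[1, 4, 6, 8], [2, 5, 7]].
After inserting 3: P = [[1, 3, 6, 8], [2, 4, 7], [5]].

The final insertion tableau P = [[1, 3, 6, 8], [2, 4, 7], [5]] has shape [4, 3, 1].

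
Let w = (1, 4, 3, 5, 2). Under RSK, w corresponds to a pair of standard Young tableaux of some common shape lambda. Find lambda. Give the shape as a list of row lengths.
Row-insert each entry into an empty tableau.

After inserting 1: P = [[1]].
After inserting 4: P = [[1, 4]].
After inserting 3: P = [[1, 3], [4]].
After inserting 5: P = [[1, 3, 5], [4]].
After inserting 2: P = [[1, 2, 5], [3], [4]].

The final insertion tableau P = [[1, 2, 5], [3], [4]] has shape [3, 1, 1].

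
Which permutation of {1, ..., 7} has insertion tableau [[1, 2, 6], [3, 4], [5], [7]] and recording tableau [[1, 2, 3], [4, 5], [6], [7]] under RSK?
3 5 7 1 6 4 2

Reverse the RSK construction: for i from n down to 1, find the cell of Q containing i, remove the entry at that cell from P, and reverse-bump it up through P; the value ejected from row 1 is w(i).

Step i=7: Q has 7 at row 4, column 1; remove 7 from row 4 of P and reverse-bump: 7 enters row 3 and ejects 5; 5 enters row 2 and ejects 4; 4 enters row 1 and ejects 2. So w(7) = 2. P is now [[1, 4, 6], [3, 5], [7]].
Step i=6: Q has 6 at row 3, column 1; remove 7 from row 3 of P and reverse-bump: 7 enters row 2 and ejects 5; 5 enters row 1 and ejects 4. So w(6) = 4. P is now [[1, 5, 6], [3, 7]].
Step i=5: Q has 5 at row 2, column 2; remove 7 from row 2 of P and reverse-bump: 7 enters row 1 and ejects 6. So w(5) = 6. P is now [[1, 5, 7], [3]].
Step i=4: Q has 4 at row 2, column 1; remove 3 from row 2 of P and reverse-bump: 3 enters row 1 and ejects 1. So w(4) = 1. P is now [[3, 5, 7]].
Step i=3: Q has 3 at row 1, column 3; remove that cell from P, ejecting 7. So w(3) = 7. P is now [[3, 5]].
Step i=2: Q has 2 at row 1, column 2; remove that cell from P, ejecting 5. So w(2) = 5. P is now [[3]].
Step i=1: Q has 1 at row 1, column 1; remove that cell from P, ejecting 3. So w(1) = 3. P is now [].

So w = 3 5 7 1 6 4 2.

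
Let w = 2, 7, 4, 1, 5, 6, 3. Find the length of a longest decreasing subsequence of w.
3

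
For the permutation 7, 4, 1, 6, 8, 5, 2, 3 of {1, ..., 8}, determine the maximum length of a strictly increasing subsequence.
3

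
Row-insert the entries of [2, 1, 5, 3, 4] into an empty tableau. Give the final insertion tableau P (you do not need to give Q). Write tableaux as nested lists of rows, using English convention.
P = [[1, 3, 4], [2, 5]]

Insert 2: appended to row 1. P = [[2]].
Insert 1: 1 bumps 2 from row 1; 2 starts row 2. P = [[1], [2]].
Insert 5: appended to row 1. P = [[1, 5], [2]].
Insert 3: 3 bumps 5 from row 1; 5 appends to row 2. P = [[1, 3], [2, 5]].
Insert 4: appended to row 1. P = [[1, 3, 4], [2, 5]].

So P = [[1, 3, 4], [2, 5]].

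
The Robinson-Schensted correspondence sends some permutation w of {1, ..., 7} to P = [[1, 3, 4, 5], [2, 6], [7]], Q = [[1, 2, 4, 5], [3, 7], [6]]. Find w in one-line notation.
Reverse the RSK construction: for i from n down to 1, find the cell of Q containing i, remove the entry at that cell from P, and reverse-bump it up through P; the value ejected from row 1 is w(i).

Step i=7: Q has 7 at row 2, column 2; remove 6 from row 2 of P and reverse-bump: 6 enters row 1 and ejects 5. So w(7) = 5. P is now [[1, 3, 4, 6], [2], [7]].
Step i=6: Q has 6 at row 3, column 1; remove 7 from row 3 of P and reverse-bump: 7 enters row 2 and ejects 2; 2 enters row 1 and ejects 1. So w(6) = 1. P is now [[2, 3, 4, 6], [7]].
Step i=5: Q has 5 at row 1, column 4; remove that cell from P, ejecting 6. So w(5) = 6. P is now [[2, 3, 4], [7]].
Step i=4: Q has 4 at row 1, column 3; remove that cell from P, ejecting 4. So w(4) = 4. P is now [[2, 3], [7]].
Step i=3: Q has 3 at row 2, column 1; remove 7 from row 2 of P and reverse-bump: 7 enters row 1 and ejects 3. So w(3) = 3. P is now [[2, 7]].
Step i=2: Q has 2 at row 1, column 2; remove that cell from P, ejecting 7. So w(2) = 7. P is now [[2]].
Step i=1: Q has 1 at row 1, column 1; remove that cell from P, ejecting 2. So w(1) = 2. P is now [].

So w = 2 7 3 4 6 1 5.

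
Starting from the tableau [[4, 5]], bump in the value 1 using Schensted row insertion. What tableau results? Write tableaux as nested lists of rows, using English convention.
[[1, 5], [4]]

In row 1, 1 replaces 4 (the leftmost entry greater than 1); 4 is bumped to row 2. 4 starts a new row 2. The new tableau is [[1, 5], [4]].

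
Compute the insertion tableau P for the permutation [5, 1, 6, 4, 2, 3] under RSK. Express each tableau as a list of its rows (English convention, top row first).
Insert 5: appended to row 1. P = [[5]].
Insert 1: 1 bumps 5 from row 1; 5 starts row 2. P = [[1], [5]].
Insert 6: appended to row 1. P = [[1, 6], [5]].
Insert 4: 4 bumps 6 from row 1; 6 appends to row 2. P = [[1, 4], [5, 6]].
Insert 2: 2 bumps 4 from row 1; 4 bumps 5 from row 2; 5 starts row 3. P = [[1, 2], [4, 6], [5]].
Insert 3: appended to row 1. P = [[1, 2, 3], [4, 6], [5]].

So P = [[1, 2, 3], [4, 6], [5]].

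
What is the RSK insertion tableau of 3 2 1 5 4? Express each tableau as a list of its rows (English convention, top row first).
P = [[1, 4], [2, 5], [3]]

Insert 3: appended to row 1. P = [[3]].
Insert 2: 2 bumps 3 from row 1; 3 starts row 2. P = [[2], [3]].
Insert 1: 1 bumps 2 from row 1; 2 bumps 3 from row 2; 3 starts row 3. P = [[1], [2], [3]].
Insert 5: appended to row 1. P = [[1, 5], [2], [3]].
Insert 4: 4 bumps 5 from row 1; 5 appends to row 2. P = [[1, 4], [2, 5], [3]].

So P = [[1, 4], [2, 5], [3]].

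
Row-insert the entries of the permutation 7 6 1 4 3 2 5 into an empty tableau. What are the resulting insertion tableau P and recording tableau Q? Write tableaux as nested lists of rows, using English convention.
Insert each entry of the permutation into P by Schensted row insertion, recording in Q the position of each new cell.

Insert 7: appended to row 1. P = [[7]].
Insert 6: 6 bumps 7 from row 1; 7 starts row 2. P = [[6], [7]].
Insert 1: 1 bumps 6 from row 1; 6 bumps 7 from row 2; 7 starts row 3. P = [[1], [6], [7]].
Insert 4: appended to row 1. P = [[1, 4], [6], [7]].
Insert 3: 3 bumps 4 from row 1; 4 bumps 6 from row 2; 6 bumps 7 from row 3; 7 starts row 4. P = [[1, 3], [4], [6], [7]].
Insert 2: 2 bumps 3 from row 1; 3 bumps 4 from row 2; 4 bumps 6 from row 3; 6 bumps 7 from row 4; 7 starts row 5. P = [[1, 2], [3], [4], [6], [7]].
Insert 5: appended to row 1. P = [[1, 2, 5], [3], [4], [6], [7]].

So P = [[1, 2, 5], [3], [4], [6], [7]], Q = [[1, 4, 7], [2], [3], [5], [6]].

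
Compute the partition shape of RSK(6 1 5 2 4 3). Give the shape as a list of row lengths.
[3, 1, 1, 1]

RSK row insertion gives P = [[1, 2, 3], [4], [5], [6]], which has shape [3, 1, 1, 1].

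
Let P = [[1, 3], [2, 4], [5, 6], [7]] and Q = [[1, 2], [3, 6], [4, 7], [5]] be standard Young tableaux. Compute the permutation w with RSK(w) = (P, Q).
5 7 6 2 1 4 3

Reverse the RSK construction: for i from n down to 1, find the cell of Q containing i, remove the entry at that cell from P, and reverse-bump it up through P; the value ejected from row 1 is w(i).

Step i=7: Q has 7 at row 3, column 2; remove 6 from row 3 of P and reverse-bump: 6 enters row 2 and ejects 4; 4 enters row 1 and ejects 3. So w(7) = 3. P is now [[1, 4], [2, 6], [5], [7]].
Step i=6: Q has 6 at row 2, column 2; remove 6 from row 2 of P and reverse-bump: 6 enters row 1 and ejects 4. So w(6) = 4. P is now [[1, 6], [2], [5], [7]].
Step i=5: Q has 5 at row 4, column 1; remove 7 from row 4 of P and reverse-bump: 7 enters row 3 and ejects 5; 5 enters row 2 and ejects 2; 2 enters row 1 and ejects 1. So w(5) = 1. P is now [[2, 6], [5], [7]].
Step i=4: Q has 4 at row 3, column 1; remove 7 from row 3 of P and reverse-bump: 7 enters row 2 and ejects 5; 5 enters row 1 and ejects 2. So w(4) = 2. P is now [[5, 6], [7]].
Step i=3: Q has 3 at row 2, column 1; remove 7 from row 2 of P and reverse-bump: 7 enters row 1 and ejects 6. So w(3) = 6. P is now [[5, 7]].
Step i=2: Q has 2 at row 1, column 2; remove that cell from P, ejecting 7. So w(2) = 7. P is now [[5]].
Step i=1: Q has 1 at row 1, column 1; remove that cell from P, ejecting 5. So w(1) = 5. P is now [].

So w = 5 7 6 2 1 4 3.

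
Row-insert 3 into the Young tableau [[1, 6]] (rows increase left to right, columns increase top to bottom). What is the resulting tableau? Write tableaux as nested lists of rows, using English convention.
[[1, 3], [6]]

In row 1, 3 replaces 6 (the leftmost entry greater than 3); 6 is bumped to row 2. 6 starts a new row 2. The new tableau is [[1, 3], [6]].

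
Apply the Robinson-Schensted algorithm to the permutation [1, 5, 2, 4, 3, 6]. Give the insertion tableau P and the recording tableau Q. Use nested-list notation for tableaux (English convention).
Insert each entry of the permutation into P by Schensted row insertion, recording in Q the position of each new cell.

Insert 1: appended to row 1. P = [[1]].
Insert 5: appended to row 1. P = [[1, 5]].
Insert 2: 2 bumps 5 from row 1; 5 starts row 2. P = [[1, 2], [5]].
Insert 4: appended to row 1. P = [[1, 2, 4], [5]].
Insert 3: 3 bumps 4 from row 1; 4 bumps 5 from row 2; 5 starts row 3. P = [[1, 2, 3], [4], [5]].
Insert 6: appended to row 1. P = [[1, 2, 3, 6], [4], [5]].

So P = [[1, 2, 3, 6], [4], [5]], Q = [[1, 2, 4, 6], [3], [5]].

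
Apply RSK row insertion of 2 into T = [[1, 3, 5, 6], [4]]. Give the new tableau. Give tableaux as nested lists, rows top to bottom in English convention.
[[1, 2, 5, 6], [3], [4]]

In row 1, 2 replaces 3 (the leftmost entry greater than 2); 3 is bumped to row 2. In row 2, 3 replaces 4 (the leftmost entry greater than 3); 4 is bumped to row 3. 4 starts a new row 3. The new tableau is [[1, 2, 5, 6], [3], [4]].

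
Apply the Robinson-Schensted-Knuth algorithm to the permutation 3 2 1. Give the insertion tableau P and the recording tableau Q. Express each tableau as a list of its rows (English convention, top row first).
Insert each entry of the permutation into P by Schensted row insertion, recording in Q the position of each new cell.

Insert 3: appended to row 1. P = [[3]].
Insert 2: 2 bumps 3 from row 1; 3 starts row 2. P = [[2], [3]].
Insert 1: 1 bumps 2 from row 1; 2 bumps 3 from row 2; 3 starts row 3. P = [[1], [2], [3]].

So P = [[1], [2], [3]], Q = [[1], [2], [3]].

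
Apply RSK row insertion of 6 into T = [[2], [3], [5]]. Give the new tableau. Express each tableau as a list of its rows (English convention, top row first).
[[2, 6], [3], [5]]

6 is larger than every entry of row 1, so it is appended to row 1. The new tableau is [[2, 6], [3], [5]].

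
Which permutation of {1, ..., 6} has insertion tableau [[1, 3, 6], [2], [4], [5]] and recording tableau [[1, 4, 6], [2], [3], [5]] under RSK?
5 4 2 3 1 6

Reverse RSK: for i = n, n-1, ..., 1, locate i in Q, remove the corresponding corner cell from P, and reverse-bump its entry up through P; the value ejected from row 1 is w(i).

So w = 5 4 2 3 1 6.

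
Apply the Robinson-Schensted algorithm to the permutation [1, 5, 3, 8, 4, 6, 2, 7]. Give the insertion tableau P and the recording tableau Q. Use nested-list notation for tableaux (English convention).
P = [[1, 2, 4, 6, 7], [3, 8], [5]], Q = [[1, 2, 4, 6, 8], [3, 5], [7]]

Insert each entry of the permutation into P by Schensted row insertion, recording in Q the position of each new cell.

Insert 1: appended to row 1. P = [[1]].
Insert 5: appended to row 1. P = [[1, 5]].
Insert 3: 3 bumps 5 from row 1; 5 starts row 2. P = [[1, 3], [5]].
Insert 8: appended to row 1. P = [[1, 3, 8], [5]].
Insert 4: 4 bumps 8 from row 1; 8 appends to row 2. P = [[1, 3, 4], [5, 8]].
Insert 6: appended to row 1. P = [[1, 3, 4, 6], [5, 8]].
Insert 2: 2 bumps 3 from row 1; 3 bumps 5 from row 2; 5 starts row 3. P = [[1, 2, 4, 6], [3, 8], [5]].
Insert 7: appended to row 1. P = [[1, 2, 4, 6, 7], [3, 8], [5]].

So P = [[1, 2, 4, 6, 7], [3, 8], [5]], Q = [[1, 2, 4, 6, 8], [3, 5], [7]].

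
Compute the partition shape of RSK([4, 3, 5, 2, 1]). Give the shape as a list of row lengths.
Row-insert each entry into an empty tableau.

After inserting 4: P = [[4]].
After inserting 3: P = [[3], [4]].
After inserting 5: P = [[3, 5], [4]].
After inserting 2: P = [[2, 5], [3], [4]].
After inserting 1: P = [[1, 5], [2], [3], [4]].

The final insertion tableau P = [[1, 5], [2], [3], [4]] has shape [2, 1, 1, 1].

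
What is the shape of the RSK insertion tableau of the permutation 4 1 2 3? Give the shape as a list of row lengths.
[3, 1]

Row-insert each entry into an empty tableau.

After inserting 4: P = [[4]].
After inserting 1: P = [[1], [4]].
After inserting 2: P = [[1, 2], [4]].
After inserting 3: P = [[1, 2, 3], [4]].

The final insertion tableau P = [[1, 2, 3], [4]] has shape [3, 1].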